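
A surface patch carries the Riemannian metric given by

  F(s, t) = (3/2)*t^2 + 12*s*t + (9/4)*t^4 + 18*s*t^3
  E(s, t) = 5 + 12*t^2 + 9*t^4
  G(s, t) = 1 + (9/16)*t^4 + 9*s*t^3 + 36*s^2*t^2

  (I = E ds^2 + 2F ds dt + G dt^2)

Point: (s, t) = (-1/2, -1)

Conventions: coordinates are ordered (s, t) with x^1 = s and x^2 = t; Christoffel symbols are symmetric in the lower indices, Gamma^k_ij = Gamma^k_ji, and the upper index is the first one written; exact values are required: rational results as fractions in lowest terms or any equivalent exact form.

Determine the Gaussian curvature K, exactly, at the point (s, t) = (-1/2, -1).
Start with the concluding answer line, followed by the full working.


Answer: K = -9216/410881

E = 26, F = 75/4, G = 241/16, EG - F^2 = 641/16 at the point
E_s = 0, E_t = -60, F_s = -30, F_t = -45, G_s = -45, G_t = -135/4
E_tt = 132, F_st = 66, G_ss = 72
Evaluate Brioschi's two determinant matrices M1, M2 and divide by (EG - F^2)^2.
M1 = [[-E_tt/2 + F_st - G_ss/2, E_s/2, F_s - E_t/2], [F_t - G_s/2, E, F], [G_t/2, F, G]] = [[-36, 0, 0], [-45/2, 26, 75/4], [-135/8, 75/4, 241/16]]; det M1 = -5769/4
M2 = [[0, E_t/2, G_s/2], [E_t/2, E, F], [G_s/2, F, G]] = [[0, -30, -45/2], [-30, 26, 75/4], [-45/2, 75/4, 241/16]]; det M2 = -5625/4
det M1 - det M2 = -36; K = -36 / (641/16)^2 = -9216/410881


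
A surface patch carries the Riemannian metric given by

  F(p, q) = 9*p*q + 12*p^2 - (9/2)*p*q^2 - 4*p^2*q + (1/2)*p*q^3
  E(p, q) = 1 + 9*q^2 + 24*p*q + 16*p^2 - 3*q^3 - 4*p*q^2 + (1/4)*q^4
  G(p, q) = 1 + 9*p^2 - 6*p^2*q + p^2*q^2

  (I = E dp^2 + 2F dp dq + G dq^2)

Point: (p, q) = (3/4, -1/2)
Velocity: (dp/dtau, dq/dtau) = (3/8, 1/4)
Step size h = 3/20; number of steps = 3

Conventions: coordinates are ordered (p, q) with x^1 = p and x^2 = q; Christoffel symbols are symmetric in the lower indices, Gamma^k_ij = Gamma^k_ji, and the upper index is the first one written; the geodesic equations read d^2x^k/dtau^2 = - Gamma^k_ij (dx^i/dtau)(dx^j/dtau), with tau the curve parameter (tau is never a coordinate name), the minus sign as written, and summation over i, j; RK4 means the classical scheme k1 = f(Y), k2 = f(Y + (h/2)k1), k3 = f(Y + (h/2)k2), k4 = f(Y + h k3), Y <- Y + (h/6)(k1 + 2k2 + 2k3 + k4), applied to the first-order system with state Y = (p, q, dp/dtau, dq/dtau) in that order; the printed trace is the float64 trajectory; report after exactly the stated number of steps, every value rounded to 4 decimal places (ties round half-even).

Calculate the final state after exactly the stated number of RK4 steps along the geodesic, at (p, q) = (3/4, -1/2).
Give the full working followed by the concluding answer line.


f(Y) = (dp/dtau, dq/dtau, -Gamma^p_ij Y'^i Y'^j, -Gamma^q_ij Y'^i Y'^j) with the Gammas evaluated at the stage position; h = 0.150000; intermediate values shown to 6 dp
step 0: p = 0.7500, q = -0.5000, dp/dtau = 0.3750, dq/dtau = 0.2500
step 1:
  k1: at (p, q) = (0.750000, -0.500000), (dp/dtau, dq/dtau) = (0.375000, 0.250000); Gamma_ppp = 0.562300, Gamma_ppq = 0.492013, Gamma_pqq = -0.105431, Gamma_qpp = 1.073482, Gamma_qpq = 0.939297, Gamma_qqq = -0.201278; k1 = (0.375000, 0.250000, -0.164736, -0.314497)
  k2: at (p, q) = (0.778125, -0.481250), (dp/dtau, dq/dtau) = (0.362645, 0.226413); Gamma_ppp = 0.577868, Gamma_ppq = 0.502926, Gamma_pqq = -0.112413, Gamma_qpp = 1.007990, Gamma_qpq = 0.877266, Gamma_qqq = -0.196085; k2 = (0.362645, 0.226413, -0.152821, -0.266570)
  k3: at (p, q) = (0.777198, -0.483019), (dp/dtau, dq/dtau) = (0.363538, 0.230007); Gamma_ppp = 0.576372, Gamma_ppq = 0.501879, Gamma_pqq = -0.111989, Gamma_qpp = 1.011117, Gamma_qpq = 0.880435, Gamma_qqq = -0.196460; k3 = (0.363538, 0.230007, -0.154179, -0.270474)
  k4: at (p, q) = (0.804531, -0.465499), (dp/dtau, dq/dtau) = (0.351873, 0.209429); Gamma_ppp = 0.585295, Gamma_ppq = 0.507085, Gamma_pqq = -0.117722, Gamma_qpp = 0.952477, Gamma_qpq = 0.825202, Gamma_qqq = -0.191574; k4 = (0.351873, 0.209429, -0.142041, -0.231150)
  Y <- Y + (h/6)(k1 + 2k2 + 2k3 + k4): p = 0.8045, q = -0.4657, dp/dtau = 0.3520, dq/dtau = 0.2095
step 2:
  k1: at (p, q) = (0.804481, -0.465693), (dp/dtau, dq/dtau) = (0.351981, 0.209507); Gamma_ppp = 0.585151, Gamma_ppq = 0.506988, Gamma_pqq = -0.117686, Gamma_qpp = 0.952722, Gamma_qpq = 0.825461, Gamma_qqq = -0.191612; k1 = (0.351981, 0.209507, -0.142102, -0.231365)
  k2: at (p, q) = (0.830880, -0.449980), (dp/dtau, dq/dtau) = (0.341323, 0.192154); Gamma_ppp = 0.588666, Gamma_ppq = 0.507722, Gamma_pqq = -0.122278, Gamma_qpp = 0.901239, Gamma_qpq = 0.777314, Gamma_qqq = -0.187205; k2 = (0.341323, 0.192154, -0.130665, -0.200046)
  k3: at (p, q) = (0.830080, -0.451282), (dp/dtau, dq/dtau) = (0.342181, 0.194503); Gamma_ppp = 0.588021, Gamma_ppq = 0.507357, Gamma_pqq = -0.122026, Gamma_qpp = 0.903434, Gamma_qpq = 0.779502, Gamma_qqq = -0.187481; k3 = (0.342181, 0.194503, -0.131768, -0.202448)
  k4: at (p, q) = (0.855808, -0.436518), (dp/dtau, dq/dtau) = (0.332215, 0.179139); Gamma_ppp = 0.588309, Gamma_ppq = 0.505433, Gamma_pqq = -0.125870, Gamma_qpp = 0.857220, Gamma_qpq = 0.736463, Gamma_qqq = -0.183404; k4 = (0.332215, 0.179139, -0.121050, -0.176381)
  Y <- Y + (h/6)(k1 + 2k2 + 2k3 + k4): p = 0.8558, q = -0.4366, dp/dtau = 0.3323, dq/dtau = 0.1792
step 3:
  k1: at (p, q) = (0.855761, -0.436644), (dp/dtau, dq/dtau) = (0.332280, 0.179188); Gamma_ppp = 0.588249, Gamma_ppq = 0.505400, Gamma_pqq = -0.125850, Gamma_qpp = 0.857381, Gamma_qpq = 0.736628, Gamma_qqq = -0.183428; k1 = (0.332280, 0.179188, -0.121091, -0.176493)
  k2: at (p, q) = (0.880682, -0.423205), (dp/dtau, dq/dtau) = (0.323198, 0.165951); Gamma_ppp = 0.585944, Gamma_ppq = 0.501452, Gamma_pqq = -0.129008, Gamma_qpp = 0.816468, Gamma_qpq = 0.698734, Gamma_qqq = -0.179762; k2 = (0.323198, 0.165951, -0.111444, -0.155289)
  k3: at (p, q) = (0.880001, -0.424198), (dp/dtau, dq/dtau) = (0.323922, 0.167542); Gamma_ppp = 0.585683, Gamma_ppq = 0.501374, Gamma_pqq = -0.128850, Gamma_qpp = 0.818025, Gamma_qpq = 0.700270, Gamma_qqq = -0.179966; k3 = (0.323922, 0.167542, -0.112256, -0.156788)
  k4: at (p, q) = (0.904349, -0.411513), (dp/dtau, dq/dtau) = (0.315442, 0.155670); Gamma_ppp = 0.581815, Gamma_ppq = 0.496217, Gamma_pqq = -0.131541, Gamma_qpp = 0.781057, Gamma_qpq = 0.666147, Gamma_qqq = -0.176587; k4 = (0.315442, 0.155670, -0.103438, -0.138861)
  Y <- Y + (h/6)(k1 + 2k2 + 2k3 + k4): p = 0.9043, q = -0.4116, dp/dtau = 0.3155, dq/dtau = 0.1557

Answer: p = 0.9043, q = -0.4116, dp/dtau = 0.3155, dq/dtau = 0.1557


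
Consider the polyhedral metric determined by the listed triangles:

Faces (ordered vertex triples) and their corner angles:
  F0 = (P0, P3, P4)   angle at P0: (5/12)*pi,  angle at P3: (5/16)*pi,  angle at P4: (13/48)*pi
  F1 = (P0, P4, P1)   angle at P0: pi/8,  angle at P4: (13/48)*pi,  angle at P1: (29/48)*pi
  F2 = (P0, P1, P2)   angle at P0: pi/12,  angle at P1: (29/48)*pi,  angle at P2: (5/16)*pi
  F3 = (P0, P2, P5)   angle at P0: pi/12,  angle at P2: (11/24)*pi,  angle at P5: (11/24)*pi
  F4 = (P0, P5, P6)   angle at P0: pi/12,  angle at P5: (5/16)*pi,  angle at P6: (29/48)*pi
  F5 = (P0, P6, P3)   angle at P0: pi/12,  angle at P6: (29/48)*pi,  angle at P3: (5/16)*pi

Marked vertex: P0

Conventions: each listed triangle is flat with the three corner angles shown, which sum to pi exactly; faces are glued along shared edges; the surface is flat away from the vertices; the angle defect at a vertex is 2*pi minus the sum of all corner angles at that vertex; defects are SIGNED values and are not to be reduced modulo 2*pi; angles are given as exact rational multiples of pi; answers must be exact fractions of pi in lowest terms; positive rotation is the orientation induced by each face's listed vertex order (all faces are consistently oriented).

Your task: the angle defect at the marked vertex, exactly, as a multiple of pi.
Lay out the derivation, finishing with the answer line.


Sum of corner angles at P0: (7/8)*pi
defect = 2*pi - (7/8)*pi

Answer: defect(P0) = (9/8)*pi


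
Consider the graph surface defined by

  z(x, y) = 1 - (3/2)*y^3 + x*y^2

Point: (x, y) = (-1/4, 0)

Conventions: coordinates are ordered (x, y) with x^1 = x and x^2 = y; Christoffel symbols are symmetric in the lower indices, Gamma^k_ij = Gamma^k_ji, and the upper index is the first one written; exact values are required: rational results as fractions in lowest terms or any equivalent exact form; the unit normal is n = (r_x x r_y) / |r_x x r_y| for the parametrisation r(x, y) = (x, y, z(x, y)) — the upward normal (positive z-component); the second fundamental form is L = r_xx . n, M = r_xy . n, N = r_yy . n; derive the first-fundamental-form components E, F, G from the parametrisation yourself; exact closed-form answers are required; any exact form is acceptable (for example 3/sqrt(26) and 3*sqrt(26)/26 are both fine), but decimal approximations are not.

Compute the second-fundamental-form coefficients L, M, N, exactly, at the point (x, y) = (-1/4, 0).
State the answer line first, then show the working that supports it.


Answer: L = 0, M = 0, N = -1/2

z_x = 0, z_y = 0, z_xx = 0, z_xy = 0, z_yy = -1/2
E = 1, F = 0, G = 1; answer radicand W^2 = 1
unnormalised second-form numerators: l = 0, m = 0, n = -1/2; L = l/sqrt(1), and similarly M = m/sqrt(W^2), N = n/sqrt(W^2)


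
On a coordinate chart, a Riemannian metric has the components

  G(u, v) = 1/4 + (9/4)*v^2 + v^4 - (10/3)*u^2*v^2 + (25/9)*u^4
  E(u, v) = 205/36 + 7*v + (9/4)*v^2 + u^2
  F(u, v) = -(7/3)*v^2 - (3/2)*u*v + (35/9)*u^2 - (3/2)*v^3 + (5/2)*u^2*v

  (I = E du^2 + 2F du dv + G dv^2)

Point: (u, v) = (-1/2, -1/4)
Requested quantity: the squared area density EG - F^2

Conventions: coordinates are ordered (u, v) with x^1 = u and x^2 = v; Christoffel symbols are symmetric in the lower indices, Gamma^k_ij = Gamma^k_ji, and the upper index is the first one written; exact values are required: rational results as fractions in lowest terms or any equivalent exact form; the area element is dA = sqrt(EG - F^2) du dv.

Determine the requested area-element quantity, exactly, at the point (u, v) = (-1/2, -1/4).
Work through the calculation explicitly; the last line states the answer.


E = 2497/576, F = 583/1152, G = 1189/2304; EG - F^2 = 24343/12288

Answer: EG - F^2 = 24343/12288


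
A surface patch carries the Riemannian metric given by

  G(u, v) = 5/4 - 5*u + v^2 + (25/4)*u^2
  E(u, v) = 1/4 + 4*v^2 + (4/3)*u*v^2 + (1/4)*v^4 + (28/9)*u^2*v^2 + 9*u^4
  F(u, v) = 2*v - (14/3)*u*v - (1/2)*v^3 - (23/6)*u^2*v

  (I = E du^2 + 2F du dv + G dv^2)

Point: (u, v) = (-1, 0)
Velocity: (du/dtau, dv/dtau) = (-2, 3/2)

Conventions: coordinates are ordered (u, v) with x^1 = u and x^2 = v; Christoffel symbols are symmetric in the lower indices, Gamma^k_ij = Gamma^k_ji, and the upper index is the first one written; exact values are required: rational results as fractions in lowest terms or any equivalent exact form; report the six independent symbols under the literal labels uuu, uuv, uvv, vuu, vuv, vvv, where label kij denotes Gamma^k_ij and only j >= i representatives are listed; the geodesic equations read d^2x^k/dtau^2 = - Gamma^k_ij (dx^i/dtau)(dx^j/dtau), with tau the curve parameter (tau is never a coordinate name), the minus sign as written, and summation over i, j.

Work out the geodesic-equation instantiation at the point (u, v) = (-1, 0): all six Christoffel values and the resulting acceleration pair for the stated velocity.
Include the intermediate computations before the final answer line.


E = 37/4, F = 0, G = 25/2 at the point
E_u = -36, E_v = 0, F_u = 0, F_v = 17/6, G_u = -35/2, G_v = 0
EG - F^2 = 925/8;  g^inv = (8/925) * [[25/2, 0], [0, 37/4]]
first-kind symbols [ij,l] = (1/2)(d_i g_jl + d_j g_il - d_l g_ij): [uu,u] = E_u/2 = -18, [uu,v] = F_u - E_v/2 = 0, [uv,u] = E_v/2 = 0, [uv,v] = G_u/2 = -35/4, [vv,u] = F_v - G_u/2 = 139/12, [vv,v] = G_v/2 = 0
Gamma^u_ij = (G*[ij,u] - F*[ij,v])/(EG - F^2), Gamma^v_ij = (E*[ij,v] - F*[ij,u])/(EG - F^2)
Gamma_uuu = -72/37, Gamma_uuv = 0, Gamma_uvv = 139/111, Gamma_vuu = 0, Gamma_vuv = -7/10, Gamma_vvv = 0
d^2u/dtau^2 = -(Gamma_uuu*(-2)^2 + 2*Gamma_uuv*(-2)*(3/2) + Gamma_uvv*(3/2)^2) = 735/148
d^2v/dtau^2 = -(Gamma_vuu*(-2)^2 + 2*Gamma_vuv*(-2)*(3/2) + Gamma_vvv*(3/2)^2) = -21/5

Answer: Gamma_uuu = -72/37, Gamma_uuv = 0, Gamma_uvv = 139/111, Gamma_vuu = 0, Gamma_vuv = -7/10, Gamma_vvv = 0; accelerations (d^2u/dtau^2, d^2v/dtau^2) = (735/148, -21/5)


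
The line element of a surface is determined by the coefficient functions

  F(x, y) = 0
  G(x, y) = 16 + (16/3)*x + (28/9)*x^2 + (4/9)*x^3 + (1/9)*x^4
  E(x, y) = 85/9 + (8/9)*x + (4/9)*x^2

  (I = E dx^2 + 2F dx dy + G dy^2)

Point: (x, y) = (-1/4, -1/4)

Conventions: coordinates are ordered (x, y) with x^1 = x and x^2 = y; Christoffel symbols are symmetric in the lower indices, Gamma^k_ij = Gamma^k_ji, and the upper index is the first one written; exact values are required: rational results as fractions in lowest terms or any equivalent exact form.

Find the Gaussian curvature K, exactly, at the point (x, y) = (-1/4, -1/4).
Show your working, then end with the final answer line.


E = 37/4, F = 0, G = 34225/2304, EG - F^2 = 1266325/9216 at the point
E_x = 2/3, E_y = 0, F_x = 0, F_y = 0, G_x = 185/48, G_y = 0
E_yy = 0, F_xy = 0, G_xx = 203/36
Apply the Brioschi formula K = (det M1 - det M2)/(EG - F^2)^2 over the derivative matrices of E, F, G.
M1 = [[-E_yy/2 + F_xy - G_xx/2, E_x/2, F_x - E_y/2], [F_y - G_x/2, E, F], [G_y/2, F, G]] = [[-203/72, 1/3, 0], [-185/96, 37/4, 0], [0, 0, 34225/2304]]; det M1 = -13929575/36864
M2 = [[0, E_y/2, G_x/2], [E_y/2, E, F], [G_x/2, F, G]] = [[0, 0, 185/96], [0, 37/4, 0], [185/96, 0, 34225/2304]]; det M2 = -1266325/36864
det M1 - det M2 = -6331625/18432; K = -6331625/18432 / (1266325/9216)^2 = -4608/253265

Answer: K = -4608/253265


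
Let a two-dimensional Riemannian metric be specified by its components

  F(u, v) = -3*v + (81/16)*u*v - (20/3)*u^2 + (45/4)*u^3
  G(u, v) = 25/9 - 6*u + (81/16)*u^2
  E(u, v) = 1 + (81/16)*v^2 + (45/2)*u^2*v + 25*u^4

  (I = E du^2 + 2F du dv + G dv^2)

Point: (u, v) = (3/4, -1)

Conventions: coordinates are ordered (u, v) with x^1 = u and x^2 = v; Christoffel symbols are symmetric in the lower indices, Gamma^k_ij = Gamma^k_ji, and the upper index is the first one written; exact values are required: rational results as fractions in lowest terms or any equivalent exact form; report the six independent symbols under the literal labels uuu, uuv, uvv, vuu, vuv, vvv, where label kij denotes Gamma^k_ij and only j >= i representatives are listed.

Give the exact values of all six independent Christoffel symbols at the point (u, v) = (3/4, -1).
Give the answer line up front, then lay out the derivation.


Answer: Gamma_uuu = 4860/1661, Gamma_uuv = 1458/1661, Gamma_uvv = 0, Gamma_vuu = 3060/1661, Gamma_vuv = 918/1661, Gamma_vvv = 0

E = 337/256, F = 51/256, G = 2593/2304 at the point
E_u = 135/16, E_v = 81/32, F_u = 251/64, F_v = 51/64, G_u = 51/32, G_v = 0
EG - F^2 = 1661/1152;  g^inv = (1152/1661) * [[2593/2304, -51/256], [-51/256, 337/256]]
first-kind symbols [ij,l] = (1/2)(d_i g_jl + d_j g_il - d_l g_ij): [uu,u] = E_u/2 = 135/32, [uu,v] = F_u - E_v/2 = 85/32, [uv,u] = E_v/2 = 81/64, [uv,v] = G_u/2 = 51/64, [vv,u] = F_v - G_u/2 = 0, [vv,v] = G_v/2 = 0
Gamma^u_ij = (G*[ij,u] - F*[ij,v])/(EG - F^2), Gamma^v_ij = (E*[ij,v] - F*[ij,u])/(EG - F^2)


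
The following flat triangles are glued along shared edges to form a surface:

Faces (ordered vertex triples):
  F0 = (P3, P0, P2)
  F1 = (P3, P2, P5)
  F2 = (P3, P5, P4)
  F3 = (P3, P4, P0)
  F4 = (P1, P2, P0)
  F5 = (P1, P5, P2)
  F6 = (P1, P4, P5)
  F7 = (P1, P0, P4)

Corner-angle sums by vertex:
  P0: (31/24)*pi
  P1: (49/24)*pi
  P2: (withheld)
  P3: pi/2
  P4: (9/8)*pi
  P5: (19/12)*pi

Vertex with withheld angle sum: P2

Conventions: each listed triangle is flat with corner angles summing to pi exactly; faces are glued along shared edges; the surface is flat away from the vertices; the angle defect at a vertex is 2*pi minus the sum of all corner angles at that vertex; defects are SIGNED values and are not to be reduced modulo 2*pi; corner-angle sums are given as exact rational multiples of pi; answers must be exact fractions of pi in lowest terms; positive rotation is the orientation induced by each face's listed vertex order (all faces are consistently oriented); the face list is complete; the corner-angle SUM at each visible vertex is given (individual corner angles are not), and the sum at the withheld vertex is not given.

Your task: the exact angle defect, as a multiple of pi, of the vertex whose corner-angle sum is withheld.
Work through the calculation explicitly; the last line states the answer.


V = 6, E = 12, F = 8; chi = V - E + F = 2
Gauss-Bonnet: total defect = 2*pi*chi = 4*pi; visible defects sum to (83/24)*pi

Answer: defect(P2) = (13/24)*pi


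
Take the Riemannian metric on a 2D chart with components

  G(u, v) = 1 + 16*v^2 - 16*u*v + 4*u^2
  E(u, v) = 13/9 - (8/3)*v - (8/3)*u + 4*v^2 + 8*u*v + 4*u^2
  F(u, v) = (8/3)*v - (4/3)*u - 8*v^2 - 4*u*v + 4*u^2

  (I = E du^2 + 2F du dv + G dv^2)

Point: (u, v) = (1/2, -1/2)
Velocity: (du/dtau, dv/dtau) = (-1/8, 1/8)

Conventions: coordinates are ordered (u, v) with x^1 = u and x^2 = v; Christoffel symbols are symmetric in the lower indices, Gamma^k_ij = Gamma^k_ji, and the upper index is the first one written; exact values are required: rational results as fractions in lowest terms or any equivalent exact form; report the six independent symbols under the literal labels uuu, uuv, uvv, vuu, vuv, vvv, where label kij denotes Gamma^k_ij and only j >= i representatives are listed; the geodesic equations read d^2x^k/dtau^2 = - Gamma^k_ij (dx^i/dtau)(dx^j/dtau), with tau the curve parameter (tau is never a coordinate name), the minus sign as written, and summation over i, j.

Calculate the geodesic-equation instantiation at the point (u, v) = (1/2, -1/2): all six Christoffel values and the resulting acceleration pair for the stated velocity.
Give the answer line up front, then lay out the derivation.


Answer: Gamma_uuu = -6/47, Gamma_uuv = -6/47, Gamma_uvv = 12/47, Gamma_vuu = 27/47, Gamma_vuv = 27/47, Gamma_vvv = -54/47; accelerations (d^2u/dtau^2, d^2v/dtau^2) = (-9/1504, 81/3008)

E = 13/9, F = -2, G = 10 at the point
E_u = -8/3, E_v = -8/3, F_u = 14/3, F_v = 26/3, G_u = 12, G_v = -24
EG - F^2 = 94/9;  g^inv = (9/94) * [[10, 2], [2, 13/9]]
first-kind symbols [ij,l] = (1/2)(d_i g_jl + d_j g_il - d_l g_ij): [uu,u] = E_u/2 = -4/3, [uu,v] = F_u - E_v/2 = 6, [uv,u] = E_v/2 = -4/3, [uv,v] = G_u/2 = 6, [vv,u] = F_v - G_u/2 = 8/3, [vv,v] = G_v/2 = -12
Gamma^u_ij = (G*[ij,u] - F*[ij,v])/(EG - F^2), Gamma^v_ij = (E*[ij,v] - F*[ij,u])/(EG - F^2)
Gamma_uuu = -6/47, Gamma_uuv = -6/47, Gamma_uvv = 12/47, Gamma_vuu = 27/47, Gamma_vuv = 27/47, Gamma_vvv = -54/47
d^2u/dtau^2 = -(Gamma_uuu*(-1/8)^2 + 2*Gamma_uuv*(-1/8)*(1/8) + Gamma_uvv*(1/8)^2) = -9/1504
d^2v/dtau^2 = -(Gamma_vuu*(-1/8)^2 + 2*Gamma_vuv*(-1/8)*(1/8) + Gamma_vvv*(1/8)^2) = 81/3008


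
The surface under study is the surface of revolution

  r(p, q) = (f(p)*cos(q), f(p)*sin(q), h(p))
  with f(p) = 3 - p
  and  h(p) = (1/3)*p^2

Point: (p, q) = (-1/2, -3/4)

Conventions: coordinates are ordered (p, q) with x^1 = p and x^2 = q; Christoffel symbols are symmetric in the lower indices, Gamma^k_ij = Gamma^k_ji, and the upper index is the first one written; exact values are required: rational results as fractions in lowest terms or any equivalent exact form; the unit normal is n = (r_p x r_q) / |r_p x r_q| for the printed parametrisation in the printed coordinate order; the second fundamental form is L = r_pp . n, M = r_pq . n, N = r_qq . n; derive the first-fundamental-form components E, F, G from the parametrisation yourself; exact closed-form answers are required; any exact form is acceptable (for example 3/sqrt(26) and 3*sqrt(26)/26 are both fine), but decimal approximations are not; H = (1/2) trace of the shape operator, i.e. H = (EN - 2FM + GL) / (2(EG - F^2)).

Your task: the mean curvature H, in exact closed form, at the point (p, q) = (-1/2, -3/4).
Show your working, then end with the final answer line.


f = 7/2, f' = -1, f'' = 0, h' = -1/3, h'' = 2/3
E = 10/9, F = 0, G = 49/4; answer radicand W^2 = 10/9
unnormalised second-form numerators: l = -2/3, m = 0, n = -7/6; L = l/sqrt(10/9), and similarly M = m/sqrt(W^2), N = n/sqrt(W^2)
H = (E*n - 2*F*m + G*l) / (2*(EG - F^2)*sqrt(W^2)); E*n - 2*F*m + G*l = -511/54, EG - F^2 = 245/18, so H = (-73/210)/sqrt(10/9)

Answer: H = -73*sqrt(10)/700


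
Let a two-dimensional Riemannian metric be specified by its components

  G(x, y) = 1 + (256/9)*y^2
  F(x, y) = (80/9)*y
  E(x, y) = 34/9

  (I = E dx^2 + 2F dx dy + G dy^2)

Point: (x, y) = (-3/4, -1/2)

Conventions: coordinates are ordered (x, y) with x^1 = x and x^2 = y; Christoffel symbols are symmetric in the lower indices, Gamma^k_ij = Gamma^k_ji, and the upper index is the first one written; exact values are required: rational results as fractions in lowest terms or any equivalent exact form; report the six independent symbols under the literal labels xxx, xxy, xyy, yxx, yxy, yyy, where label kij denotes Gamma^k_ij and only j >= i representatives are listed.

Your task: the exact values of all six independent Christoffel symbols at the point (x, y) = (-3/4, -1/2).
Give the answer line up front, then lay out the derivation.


Answer: Gamma_xxx = 0, Gamma_xxy = 0, Gamma_xyy = 40/49, Gamma_yxx = 0, Gamma_yxy = 0, Gamma_yyy = -64/49

E = 34/9, F = -40/9, G = 73/9 at the point
E_x = 0, E_y = 0, F_x = 0, F_y = 80/9, G_x = 0, G_y = -256/9
EG - F^2 = 98/9;  g^inv = (9/98) * [[73/9, 40/9], [40/9, 34/9]]
first-kind symbols [ij,l] = (1/2)(d_i g_jl + d_j g_il - d_l g_ij): [xx,x] = E_x/2 = 0, [xx,y] = F_x - E_y/2 = 0, [xy,x] = E_y/2 = 0, [xy,y] = G_x/2 = 0, [yy,x] = F_y - G_x/2 = 80/9, [yy,y] = G_y/2 = -128/9
Gamma^x_ij = (G*[ij,x] - F*[ij,y])/(EG - F^2), Gamma^y_ij = (E*[ij,y] - F*[ij,x])/(EG - F^2)


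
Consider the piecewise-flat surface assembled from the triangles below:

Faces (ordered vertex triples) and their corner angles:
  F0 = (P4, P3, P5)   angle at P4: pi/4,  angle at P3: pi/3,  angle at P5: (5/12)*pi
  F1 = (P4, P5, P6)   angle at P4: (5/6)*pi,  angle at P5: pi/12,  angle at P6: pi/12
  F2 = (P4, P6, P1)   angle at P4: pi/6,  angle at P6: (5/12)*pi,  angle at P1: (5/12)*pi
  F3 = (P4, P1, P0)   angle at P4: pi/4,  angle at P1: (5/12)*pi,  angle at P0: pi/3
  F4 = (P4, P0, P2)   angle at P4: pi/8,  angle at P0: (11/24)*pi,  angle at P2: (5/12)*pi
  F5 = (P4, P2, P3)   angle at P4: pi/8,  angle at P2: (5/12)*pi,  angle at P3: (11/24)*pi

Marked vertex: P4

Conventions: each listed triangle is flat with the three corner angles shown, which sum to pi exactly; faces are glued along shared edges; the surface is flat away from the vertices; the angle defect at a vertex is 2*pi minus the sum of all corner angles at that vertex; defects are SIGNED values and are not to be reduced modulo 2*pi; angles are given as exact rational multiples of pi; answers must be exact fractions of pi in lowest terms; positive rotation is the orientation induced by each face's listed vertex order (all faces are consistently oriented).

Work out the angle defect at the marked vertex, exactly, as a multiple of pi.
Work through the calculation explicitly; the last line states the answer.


Sum of corner angles at P4: (7/4)*pi
defect = 2*pi - (7/4)*pi

Answer: defect(P4) = pi/4


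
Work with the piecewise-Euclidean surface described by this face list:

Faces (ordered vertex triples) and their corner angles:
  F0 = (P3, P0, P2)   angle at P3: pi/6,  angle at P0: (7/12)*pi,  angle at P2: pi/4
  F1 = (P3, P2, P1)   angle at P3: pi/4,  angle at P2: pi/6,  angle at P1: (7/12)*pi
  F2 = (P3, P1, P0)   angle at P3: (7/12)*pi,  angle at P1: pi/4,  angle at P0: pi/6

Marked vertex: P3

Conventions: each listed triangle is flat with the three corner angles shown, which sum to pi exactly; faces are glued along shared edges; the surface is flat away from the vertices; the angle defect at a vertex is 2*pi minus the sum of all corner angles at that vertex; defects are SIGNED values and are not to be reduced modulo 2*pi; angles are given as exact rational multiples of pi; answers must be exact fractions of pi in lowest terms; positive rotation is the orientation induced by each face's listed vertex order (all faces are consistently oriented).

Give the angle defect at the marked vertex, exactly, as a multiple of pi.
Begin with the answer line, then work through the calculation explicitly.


Answer: defect(P3) = pi

Sum of corner angles at P3: pi
defect = 2*pi - pi


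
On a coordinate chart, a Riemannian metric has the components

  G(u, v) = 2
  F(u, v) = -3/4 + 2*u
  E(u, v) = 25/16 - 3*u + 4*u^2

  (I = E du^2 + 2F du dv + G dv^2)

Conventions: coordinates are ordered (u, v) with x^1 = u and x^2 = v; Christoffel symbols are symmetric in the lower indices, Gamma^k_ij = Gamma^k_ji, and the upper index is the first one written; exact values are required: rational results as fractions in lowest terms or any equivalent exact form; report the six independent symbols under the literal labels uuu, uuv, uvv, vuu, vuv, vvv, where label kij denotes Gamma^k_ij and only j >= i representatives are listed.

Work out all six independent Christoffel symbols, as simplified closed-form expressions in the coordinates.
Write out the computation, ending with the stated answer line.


E = 25/16 - 3*u + 4*u^2; F = -3/4 + 2*u; G = 2
Gamma^k_ij = (1/2) g^{kl} (d_i g_jl + d_j g_il - d_l g_ij), with g^inv = (1/(EG-F^2)) [[G, -F], [-F, E]]
first partials: E_u = -3 + 8*u, E_v = 0, F_u = 2, F_v = 0, G_u = 0, G_v = 0
D = EG - F^2 = 41/16 - 3*u + 4*u^2
expanded: Gamma^u_uu = (G E_u - 2F F_u + F E_v)/(2D), Gamma^u_uv = (G E_v - F G_u)/(2D), Gamma^u_vv = (2G F_v - G G_u - F G_v)/(2D), Gamma^v_uu = (2E F_u - E E_v - F E_u)/(2D), Gamma^v_uv = (E G_u - F E_v)/(2D), Gamma^v_vv = (E G_v - 2F F_v + F G_u)/(2D); substitute and cancel common factors

Answer: Gamma_uuu = (64*u - 24)/(64*u^2 - 48*u + 41), Gamma_uuv = 0, Gamma_uvv = 0, Gamma_vuu = 32/(64*u^2 - 48*u + 41), Gamma_vuv = 0, Gamma_vvv = 0


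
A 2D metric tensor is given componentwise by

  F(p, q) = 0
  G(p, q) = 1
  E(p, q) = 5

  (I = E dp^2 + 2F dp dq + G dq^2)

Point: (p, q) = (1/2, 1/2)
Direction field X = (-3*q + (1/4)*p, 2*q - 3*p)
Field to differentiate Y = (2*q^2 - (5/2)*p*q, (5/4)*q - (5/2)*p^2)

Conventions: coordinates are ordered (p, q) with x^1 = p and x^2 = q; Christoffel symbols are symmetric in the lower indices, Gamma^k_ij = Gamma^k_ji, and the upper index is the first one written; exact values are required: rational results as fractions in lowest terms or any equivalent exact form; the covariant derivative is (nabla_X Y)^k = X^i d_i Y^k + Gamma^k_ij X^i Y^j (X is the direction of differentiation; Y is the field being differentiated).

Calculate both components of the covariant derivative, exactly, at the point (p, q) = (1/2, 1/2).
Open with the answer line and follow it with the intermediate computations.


Answer: (nabla_X Y)^p = 43/32, (nabla_X Y)^q = 45/16

E = 5, F = 0, G = 1 at the point
E_p = 0, E_q = 0, F_p = 0, F_q = 0, G_p = 0, G_q = 0
EG - F^2 = 5;  g^inv = (1/5) * [[1, 0], [0, 5]]
first-kind symbols [ij,l] = (1/2)(d_i g_jl + d_j g_il - d_l g_ij): [pp,p] = E_p/2 = 0, [pp,q] = F_p - E_q/2 = 0, [pq,p] = E_q/2 = 0, [pq,q] = G_p/2 = 0, [qq,p] = F_q - G_p/2 = 0, [qq,q] = G_q/2 = 0
Gamma^p_ij = (G*[ij,p] - F*[ij,q])/(EG - F^2), Gamma^q_ij = (E*[ij,q] - F*[ij,p])/(EG - F^2)
Gamma_ppp = 0, Gamma_ppq = 0, Gamma_pqq = 0, Gamma_qpp = 0, Gamma_qpq = 0, Gamma_qqq = 0
X = (-11/8, -1/2), Y = (-1/8, 0) at the point


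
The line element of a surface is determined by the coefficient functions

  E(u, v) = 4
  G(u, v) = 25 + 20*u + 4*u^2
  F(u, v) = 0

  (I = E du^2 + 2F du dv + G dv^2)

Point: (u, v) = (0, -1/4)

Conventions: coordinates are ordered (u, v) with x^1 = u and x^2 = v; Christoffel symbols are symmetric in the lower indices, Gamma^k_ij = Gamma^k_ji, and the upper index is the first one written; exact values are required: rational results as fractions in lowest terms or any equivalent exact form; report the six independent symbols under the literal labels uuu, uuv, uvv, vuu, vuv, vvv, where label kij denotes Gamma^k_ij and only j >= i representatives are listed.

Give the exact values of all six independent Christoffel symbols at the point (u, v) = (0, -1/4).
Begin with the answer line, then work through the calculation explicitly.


Answer: Gamma_uuu = 0, Gamma_uuv = 0, Gamma_uvv = -5/2, Gamma_vuu = 0, Gamma_vuv = 2/5, Gamma_vvv = 0

E = 4, F = 0, G = 25 at the point
E_u = 0, E_v = 0, F_u = 0, F_v = 0, G_u = 20, G_v = 0
EG - F^2 = 100;  g^inv = (1/100) * [[25, 0], [0, 4]]
first-kind symbols [ij,l] = (1/2)(d_i g_jl + d_j g_il - d_l g_ij): [uu,u] = E_u/2 = 0, [uu,v] = F_u - E_v/2 = 0, [uv,u] = E_v/2 = 0, [uv,v] = G_u/2 = 10, [vv,u] = F_v - G_u/2 = -10, [vv,v] = G_v/2 = 0
Gamma^u_ij = (G*[ij,u] - F*[ij,v])/(EG - F^2), Gamma^v_ij = (E*[ij,v] - F*[ij,u])/(EG - F^2)


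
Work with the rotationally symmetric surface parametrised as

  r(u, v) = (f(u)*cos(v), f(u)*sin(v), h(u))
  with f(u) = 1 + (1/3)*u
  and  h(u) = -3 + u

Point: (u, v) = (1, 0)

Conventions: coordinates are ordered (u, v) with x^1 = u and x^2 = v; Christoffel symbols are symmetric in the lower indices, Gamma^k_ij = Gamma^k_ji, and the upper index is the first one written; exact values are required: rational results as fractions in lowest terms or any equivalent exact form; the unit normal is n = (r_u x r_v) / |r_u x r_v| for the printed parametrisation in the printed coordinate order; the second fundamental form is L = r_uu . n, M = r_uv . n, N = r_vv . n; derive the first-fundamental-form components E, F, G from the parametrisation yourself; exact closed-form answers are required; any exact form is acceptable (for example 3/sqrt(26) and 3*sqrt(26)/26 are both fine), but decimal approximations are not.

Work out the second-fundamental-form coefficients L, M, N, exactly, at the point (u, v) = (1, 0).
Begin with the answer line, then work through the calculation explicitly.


Answer: L = 0, M = 0, N = 2*sqrt(10)/5

f = 4/3, f' = 1/3, f'' = 0, h' = 1, h'' = 0
E = 10/9, F = 0, G = 16/9; answer radicand W^2 = 10/9
unnormalised second-form numerators: l = 0, m = 0, n = 4/3; L = l/sqrt(10/9), and similarly M = m/sqrt(W^2), N = n/sqrt(W^2)


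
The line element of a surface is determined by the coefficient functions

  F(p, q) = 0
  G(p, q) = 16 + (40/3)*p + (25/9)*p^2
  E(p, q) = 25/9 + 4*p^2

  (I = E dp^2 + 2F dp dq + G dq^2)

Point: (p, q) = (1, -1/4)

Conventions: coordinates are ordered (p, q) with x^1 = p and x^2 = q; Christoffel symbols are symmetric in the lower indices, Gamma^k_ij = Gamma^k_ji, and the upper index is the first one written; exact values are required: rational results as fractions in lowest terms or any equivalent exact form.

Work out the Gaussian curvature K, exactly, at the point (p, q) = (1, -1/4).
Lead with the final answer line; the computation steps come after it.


Answer: K = 1620/63257

E = 61/9, F = 0, G = 289/9, EG - F^2 = 17629/81 at the point
E_p = 8, E_q = 0, F_p = 0, F_q = 0, G_p = 170/9, G_q = 0
E_qq = 0, F_pq = 0, G_pp = 50/9
Compute both Brioschi determinants and normalise by (EG - F^2)^2.
M1 = [[-E_qq/2 + F_pq - G_pp/2, E_p/2, F_p - E_q/2], [F_q - G_p/2, E, F], [G_q/2, F, G]] = [[-25/9, 4, 0], [-85/9, 61/9, 0], [0, 0, 289/9]]; det M1 = 443615/729
M2 = [[0, E_q/2, G_p/2], [E_q/2, E, F], [G_p/2, F, G]] = [[0, 0, 85/9], [0, 61/9, 0], [85/9, 0, 289/9]]; det M2 = -440725/729
det M1 - det M2 = 98260/81; K = 98260/81 / (17629/81)^2 = 1620/63257


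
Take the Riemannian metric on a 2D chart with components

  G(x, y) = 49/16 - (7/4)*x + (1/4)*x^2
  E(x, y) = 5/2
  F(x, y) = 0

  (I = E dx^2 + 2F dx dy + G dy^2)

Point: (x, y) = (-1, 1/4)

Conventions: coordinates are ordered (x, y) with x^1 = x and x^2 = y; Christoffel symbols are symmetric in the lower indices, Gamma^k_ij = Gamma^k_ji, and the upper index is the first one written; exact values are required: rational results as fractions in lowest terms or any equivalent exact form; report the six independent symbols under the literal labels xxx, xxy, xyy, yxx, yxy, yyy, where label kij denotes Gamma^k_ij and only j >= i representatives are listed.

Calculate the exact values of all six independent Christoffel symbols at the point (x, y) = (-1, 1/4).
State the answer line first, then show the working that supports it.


Answer: Gamma_xxx = 0, Gamma_xxy = 0, Gamma_xyy = 9/20, Gamma_yxx = 0, Gamma_yxy = -2/9, Gamma_yyy = 0

E = 5/2, F = 0, G = 81/16 at the point
E_x = 0, E_y = 0, F_x = 0, F_y = 0, G_x = -9/4, G_y = 0
EG - F^2 = 405/32;  g^inv = (32/405) * [[81/16, 0], [0, 5/2]]
first-kind symbols [ij,l] = (1/2)(d_i g_jl + d_j g_il - d_l g_ij): [xx,x] = E_x/2 = 0, [xx,y] = F_x - E_y/2 = 0, [xy,x] = E_y/2 = 0, [xy,y] = G_x/2 = -9/8, [yy,x] = F_y - G_x/2 = 9/8, [yy,y] = G_y/2 = 0
Gamma^x_ij = (G*[ij,x] - F*[ij,y])/(EG - F^2), Gamma^y_ij = (E*[ij,y] - F*[ij,x])/(EG - F^2)


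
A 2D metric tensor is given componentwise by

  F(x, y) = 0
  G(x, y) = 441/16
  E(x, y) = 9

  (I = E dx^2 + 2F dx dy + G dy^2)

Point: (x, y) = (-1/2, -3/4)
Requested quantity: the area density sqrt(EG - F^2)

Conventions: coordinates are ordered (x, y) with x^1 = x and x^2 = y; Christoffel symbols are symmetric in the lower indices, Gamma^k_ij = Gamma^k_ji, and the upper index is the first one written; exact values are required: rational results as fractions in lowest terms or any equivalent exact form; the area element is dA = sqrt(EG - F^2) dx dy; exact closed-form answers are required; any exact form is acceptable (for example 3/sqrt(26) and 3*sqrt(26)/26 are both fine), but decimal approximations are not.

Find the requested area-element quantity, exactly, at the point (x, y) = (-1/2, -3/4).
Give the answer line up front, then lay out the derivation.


Answer: sqrt(EG - F^2) = 63/4

E = 9, F = 0, G = 441/16; EG - F^2 = 3969/16


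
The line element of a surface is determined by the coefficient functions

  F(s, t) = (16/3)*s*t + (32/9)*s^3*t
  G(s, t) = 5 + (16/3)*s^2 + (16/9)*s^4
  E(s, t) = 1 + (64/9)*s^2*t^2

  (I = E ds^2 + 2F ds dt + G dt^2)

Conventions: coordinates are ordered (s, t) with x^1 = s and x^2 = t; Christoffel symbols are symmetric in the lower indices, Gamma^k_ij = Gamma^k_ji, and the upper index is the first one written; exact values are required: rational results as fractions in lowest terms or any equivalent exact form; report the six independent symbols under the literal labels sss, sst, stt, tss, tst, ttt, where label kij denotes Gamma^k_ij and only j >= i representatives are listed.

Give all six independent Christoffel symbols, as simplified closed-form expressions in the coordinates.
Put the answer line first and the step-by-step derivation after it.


Answer: Gamma_sss = 64*s*t^2/(16*s^4 + 64*s^2*t^2 + 48*s^2 + 45), Gamma_sst = 64*s^2*t/(16*s^4 + 64*s^2*t^2 + 48*s^2 + 45), Gamma_stt = 0, Gamma_tss = (32*s^2*t + 48*t)/(16*s^4 + 64*s^2*t^2 + 48*s^2 + 45), Gamma_tst = (32*s^3 + 48*s)/(16*s^4 + 64*s^2*t^2 + 48*s^2 + 45), Gamma_ttt = 0

E = 1 + (64/9)*s^2*t^2; F = (16/3)*s*t + (32/9)*s^3*t; G = 5 + (16/3)*s^2 + (16/9)*s^4
Gamma^k_ij = (1/2) g^{kl} (d_i g_jl + d_j g_il - d_l g_ij), with g^inv = (1/(EG-F^2)) [[G, -F], [-F, E]]
first partials: E_s = (128/9)*s*t^2, E_t = (128/9)*s^2*t, F_s = (16/3)*t + (32/3)*s^2*t, F_t = (16/3)*s + (32/9)*s^3, G_s = (32/3)*s + (64/9)*s^3, G_t = 0
D = EG - F^2 = 5 + (16/3)*s^2 + (64/9)*s^2*t^2 + (16/9)*s^4
expanded: Gamma^s_ss = (G E_s - 2F F_s + F E_t)/(2D), Gamma^s_st = (G E_t - F G_s)/(2D), Gamma^s_tt = (2G F_t - G G_s - F G_t)/(2D), Gamma^t_ss = (2E F_s - E E_t - F E_s)/(2D), Gamma^t_st = (E G_s - F E_t)/(2D), Gamma^t_tt = (E G_t - 2F F_t + F G_s)/(2D); substitute and cancel common factors


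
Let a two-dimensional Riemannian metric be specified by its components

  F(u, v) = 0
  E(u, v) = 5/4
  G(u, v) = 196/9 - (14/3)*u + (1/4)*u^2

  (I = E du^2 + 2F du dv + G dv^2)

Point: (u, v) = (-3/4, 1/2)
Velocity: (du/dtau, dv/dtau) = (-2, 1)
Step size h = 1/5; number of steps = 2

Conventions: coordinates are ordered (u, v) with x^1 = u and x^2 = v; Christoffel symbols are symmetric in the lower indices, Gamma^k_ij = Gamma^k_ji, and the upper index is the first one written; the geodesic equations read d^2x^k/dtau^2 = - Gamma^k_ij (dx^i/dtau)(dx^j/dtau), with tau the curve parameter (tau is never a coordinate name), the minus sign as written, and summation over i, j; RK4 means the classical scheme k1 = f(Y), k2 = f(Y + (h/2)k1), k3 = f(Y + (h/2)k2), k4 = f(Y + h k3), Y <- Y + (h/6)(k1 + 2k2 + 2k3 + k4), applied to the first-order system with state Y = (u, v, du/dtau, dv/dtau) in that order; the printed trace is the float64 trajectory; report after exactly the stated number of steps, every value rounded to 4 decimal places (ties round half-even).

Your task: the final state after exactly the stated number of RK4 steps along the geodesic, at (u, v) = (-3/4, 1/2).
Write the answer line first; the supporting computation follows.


Answer: u = -1.6985, v = 0.8673, du/dtau = -2.7104, dv/dtau = 0.8354

f(Y) = (du/dtau, dv/dtau, -Gamma^u_ij Y'^i Y'^j, -Gamma^v_ij Y'^i Y'^j) with the Gammas evaluated at the stage position; h = 0.200000; intermediate values shown to 6 dp
step 0: u = -0.7500, v = 0.5000, du/dtau = -2.0000, dv/dtau = 1.0000
step 1:
  k1: at (u, v) = (-0.750000, 0.500000), (du/dtau, dv/dtau) = (-2.000000, 1.000000); Gamma_uuu = 0.000000, Gamma_uuv = 0.000000, Gamma_uvv = 2.016667, Gamma_vuu = 0.000000, Gamma_vuv = -0.099174, Gamma_vvv = 0.000000; k1 = (-2.000000, 1.000000, -2.016667, -0.396694)
  k2: at (u, v) = (-0.950000, 0.600000), (du/dtau, dv/dtau) = (-2.201667, 0.960331); Gamma_uuu = 0.000000, Gamma_uuv = 0.000000, Gamma_uvv = 2.056667, Gamma_vuu = 0.000000, Gamma_vuv = -0.097245, Gamma_vvv = 0.000000; k2 = (-2.201667, 0.960331, -1.896730, -0.411214)
  k3: at (u, v) = (-0.970167, 0.596033), (du/dtau, dv/dtau) = (-2.189673, 0.958879); Gamma_uuu = 0.000000, Gamma_uuv = 0.000000, Gamma_uvv = 2.060700, Gamma_vuu = 0.000000, Gamma_vuv = -0.097054, Gamma_vvv = 0.000000; k3 = (-2.189673, 0.958879, -1.894707, -0.407557)
  k4: at (u, v) = (-1.187935, 0.691776), (du/dtau, dv/dtau) = (-2.378941, 0.918489); Gamma_uuu = 0.000000, Gamma_uuv = 0.000000, Gamma_uvv = 2.104254, Gamma_vuu = 0.000000, Gamma_vuv = -0.095046, Gamma_vvv = 0.000000; k4 = (-2.378941, 0.918489, -1.775193, -0.415355)
  Y <- Y + (h/6)(k1 + 2k2 + 2k3 + k4): u = -1.1887, v = 0.6919, du/dtau = -2.3792, dv/dtau = 0.9183
step 2:
  k1: at (u, v) = (-1.188721, 0.691897), (du/dtau, dv/dtau) = (-2.379158, 0.918347); Gamma_uuu = 0.000000, Gamma_uuv = 0.000000, Gamma_uvv = 2.104411, Gamma_vuu = 0.000000, Gamma_vuv = -0.095038, Gamma_vvv = 0.000000; k1 = (-2.379158, 0.918347, -1.774778, -0.415298)
  k2: at (u, v) = (-1.426636, 0.783732), (du/dtau, dv/dtau) = (-2.556636, 0.876817); Gamma_uuu = 0.000000, Gamma_uuv = 0.000000, Gamma_uvv = 2.151994, Gamma_vuu = 0.000000, Gamma_vuv = -0.092937, Gamma_vvv = 0.000000; k2 = (-2.556636, 0.876817, -1.654471, -0.416674)
  k3: at (u, v) = (-1.444384, 0.779579), (du/dtau, dv/dtau) = (-2.544605, 0.876680); Gamma_uuu = 0.000000, Gamma_uuv = 0.000000, Gamma_uvv = 2.155544, Gamma_vuu = 0.000000, Gamma_vuv = -0.092784, Gamma_vvv = 0.000000; k3 = (-2.544605, 0.876680, -1.656680, -0.413966)
  k4: at (u, v) = (-1.697642, 0.867233), (du/dtau, dv/dtau) = (-2.710494, 0.835554); Gamma_uuu = 0.000000, Gamma_uuv = 0.000000, Gamma_uvv = 2.206195, Gamma_vuu = 0.000000, Gamma_vuv = -0.090654, Gamma_vvv = 0.000000; k4 = (-2.710494, 0.835554, -1.540255, -0.410619)
  Y <- Y + (h/6)(k1 + 2k2 + 2k3 + k4): u = -1.6985, v = 0.8673, du/dtau = -2.7104, dv/dtau = 0.8354


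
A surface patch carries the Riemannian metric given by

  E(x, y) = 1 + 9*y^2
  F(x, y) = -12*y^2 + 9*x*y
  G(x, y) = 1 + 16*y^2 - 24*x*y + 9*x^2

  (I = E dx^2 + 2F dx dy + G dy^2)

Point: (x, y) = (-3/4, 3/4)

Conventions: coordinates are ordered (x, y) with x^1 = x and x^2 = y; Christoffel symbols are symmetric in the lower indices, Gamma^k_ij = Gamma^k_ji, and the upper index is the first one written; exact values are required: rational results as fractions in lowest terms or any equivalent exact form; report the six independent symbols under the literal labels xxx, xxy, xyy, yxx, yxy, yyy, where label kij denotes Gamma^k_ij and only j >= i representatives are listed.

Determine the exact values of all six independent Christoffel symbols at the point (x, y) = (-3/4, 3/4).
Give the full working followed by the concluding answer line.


E = 97/16, F = -189/16, G = 457/16 at the point
E_x = 0, E_y = 27/2, F_x = 27/4, F_y = -99/4, G_x = -63/2, G_y = 42
EG - F^2 = 269/8;  g^inv = (8/269) * [[457/16, 189/16], [189/16, 97/16]]
first-kind symbols [ij,l] = (1/2)(d_i g_jl + d_j g_il - d_l g_ij): [xx,x] = E_x/2 = 0, [xx,y] = F_x - E_y/2 = 0, [xy,x] = E_y/2 = 27/4, [xy,y] = G_x/2 = -63/4, [yy,x] = F_y - G_x/2 = -9, [yy,y] = G_y/2 = 21
Gamma^x_ij = (G*[ij,x] - F*[ij,y])/(EG - F^2), Gamma^y_ij = (E*[ij,y] - F*[ij,x])/(EG - F^2)

Answer: Gamma_xxx = 0, Gamma_xxy = 54/269, Gamma_xyy = -72/269, Gamma_yxx = 0, Gamma_yxy = -126/269, Gamma_yyy = 168/269
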